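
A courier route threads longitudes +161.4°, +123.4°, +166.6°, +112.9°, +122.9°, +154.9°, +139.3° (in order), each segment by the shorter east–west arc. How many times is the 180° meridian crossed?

0

Leg 1: +161.4° → +123.4°, shortest Δλ = -38.0° (west) — does not cross 180°.
Leg 2: +123.4° → +166.6°, shortest Δλ = 43.2° (east) — does not cross 180°.
Leg 3: +166.6° → +112.9°, shortest Δλ = -53.7° (west) — does not cross 180°.
Leg 4: +112.9° → +122.9°, shortest Δλ = 10.0° (east) — does not cross 180°.
Leg 5: +122.9° → +154.9°, shortest Δλ = 32.0° (east) — does not cross 180°.
Leg 6: +154.9° → +139.3°, shortest Δλ = -15.6° (west) — does not cross 180°.
Total crossings: 0.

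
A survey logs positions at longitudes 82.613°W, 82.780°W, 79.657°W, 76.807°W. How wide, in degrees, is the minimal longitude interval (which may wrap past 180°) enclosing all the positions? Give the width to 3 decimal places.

5.973°

Sort the longitudes: -82.780°, -82.613°, -79.657°, -76.807°.
Eastward gaps between consecutive values (wrapping around): 0.167°, 2.956°, 2.850°, 354.027°.
Largest gap = 354.027° ⇒ minimal covering band is its complement: 360° − 354.027° = 5.973°.
Band runs from -82.780° eastward to -76.807°.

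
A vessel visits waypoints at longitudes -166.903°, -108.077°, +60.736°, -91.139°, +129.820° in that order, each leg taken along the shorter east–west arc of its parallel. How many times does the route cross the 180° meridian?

1

Leg 1: -166.903° → -108.077°, shortest Δλ = 58.826° (east) — does not cross 180°.
Leg 2: -108.077° → +60.736°, shortest Δλ = 168.813° (east) — does not cross 180°.
Leg 3: +60.736° → -91.139°, shortest Δλ = -151.875° (west) — does not cross 180°.
Leg 4: -91.139° → +129.820°, shortest Δλ = -139.041° (west) — crosses 180°.
Total crossings: 1.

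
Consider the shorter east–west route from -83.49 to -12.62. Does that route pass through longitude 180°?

No

Signed shortest Δλ = ((-12.62 − -83.49 + 180) mod 360) − 180 = 70.87°.
Going east by 70.87° from -83.49° reaches -12.62° without touching 180°.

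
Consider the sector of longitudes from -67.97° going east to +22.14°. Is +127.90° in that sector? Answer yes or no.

Band width going east from -67.97° to +22.14°: ((22.14 − -67.97) mod 360) = 90.11°.
Offset of +127.90° east of the west edge: ((127.90 − -67.97) mod 360) = 195.87°.
195.87° > 90.11° ⇒ outside.

No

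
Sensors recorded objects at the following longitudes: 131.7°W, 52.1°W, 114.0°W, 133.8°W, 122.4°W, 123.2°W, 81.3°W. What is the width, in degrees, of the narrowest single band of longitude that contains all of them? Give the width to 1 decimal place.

Sort the longitudes: -133.8°, -131.7°, -123.2°, -122.4°, -114.0°, -81.3°, -52.1°.
Eastward gaps between consecutive values (wrapping around): 2.1°, 8.5°, 0.8°, 8.4°, 32.7°, 29.2°, 278.3°.
Largest gap = 278.3° ⇒ minimal covering band is its complement: 360° − 278.3° = 81.7°.
Band runs from -133.8° eastward to -52.1°.

81.7°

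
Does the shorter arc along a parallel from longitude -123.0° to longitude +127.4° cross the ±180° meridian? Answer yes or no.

Naïve |127.4 − -123.0| = 250.4° > 180°, so the shorter arc goes the other way round — across 180°.
Signed shortest Δλ = ((127.4 − -123.0 + 180) mod 360) − 180 = -109.6°.
Going west by 109.6° from -123.0° passes through 180° before reaching +127.4°.

Yes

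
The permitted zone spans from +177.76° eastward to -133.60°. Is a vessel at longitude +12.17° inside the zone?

No

Band width going east from +177.76° to -133.60°: ((-133.60 − 177.76) mod 360) = 48.64°.
Offset of +12.17° east of the west edge: ((12.17 − 177.76) mod 360) = 194.41°.
194.41° > 48.64° ⇒ outside.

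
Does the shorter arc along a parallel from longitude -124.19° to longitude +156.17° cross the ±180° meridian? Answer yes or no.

Naïve |156.17 − -124.19| = 280.36° > 180°, so the shorter arc goes the other way round — across 180°.
Signed shortest Δλ = ((156.17 − -124.19 + 180) mod 360) − 180 = -79.64°.
Going west by 79.64° from -124.19° passes through 180° before reaching +156.17°.

Yes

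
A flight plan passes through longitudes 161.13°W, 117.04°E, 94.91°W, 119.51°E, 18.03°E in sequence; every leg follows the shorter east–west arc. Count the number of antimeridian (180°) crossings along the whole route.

3

Leg 1: -161.13° → +117.04°, shortest Δλ = -81.83° (west) — crosses 180°.
Leg 2: +117.04° → -94.91°, shortest Δλ = 148.05° (east) — crosses 180°.
Leg 3: -94.91° → +119.51°, shortest Δλ = -145.58° (west) — crosses 180°.
Leg 4: +119.51° → +18.03°, shortest Δλ = -101.48° (west) — does not cross 180°.
Total crossings: 3.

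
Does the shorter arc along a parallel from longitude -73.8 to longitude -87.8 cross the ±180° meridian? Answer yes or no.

Signed shortest Δλ = ((-87.8 − -73.8 + 180) mod 360) − 180 = -14.0°.
Going west by 14.0° from -73.8° reaches -87.8° without touching 180°.

No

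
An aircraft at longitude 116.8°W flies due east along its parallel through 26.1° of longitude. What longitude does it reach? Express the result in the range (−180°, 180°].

90.7°W

Start at -116.8°; shift +26.1° → -90.7°.
-90.7° already lies in (−180°, 180°].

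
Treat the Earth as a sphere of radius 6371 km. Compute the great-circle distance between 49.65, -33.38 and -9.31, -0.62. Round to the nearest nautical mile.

Δλ = -0.62 − -33.38 = 32.76°.
Δφ = -9.31 − 49.65 = -58.96°.
a = sin²(Δφ/2) + cos φ₁ · cos φ₂ · sin²(Δλ/2) = 0.292994.
c = 2·atan2(√a, √(1−a)) = 1.14394 rad → d = 6371·c ≈ 7288.04 km ≈ 3935.23 nmi.

3935 nmi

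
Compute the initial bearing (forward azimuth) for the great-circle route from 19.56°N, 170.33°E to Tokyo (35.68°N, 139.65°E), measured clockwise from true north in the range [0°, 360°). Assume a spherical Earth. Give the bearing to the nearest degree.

Δλ = 139.65 − 170.33 = -30.68°.
θ = atan2( sin Δλ · cos φ₂ , cos φ₁ · sin φ₂ − sin φ₁ · cos φ₂ · cos Δλ )
  = atan2(-0.41446, 0.31571) = -52.702° → normalised to [0°, 360°): 307.298°.

307°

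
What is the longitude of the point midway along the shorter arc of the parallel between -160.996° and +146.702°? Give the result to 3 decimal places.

Signed shortest Δλ from -160.996° to +146.702° is -52.302°.
Midpoint longitude = -160.996° + (-52.302°)/2 = -160.996° − 26.151° = -187.147°.
Normalise into (−180°, 180°]: +172.853°.
(The naïve average (-160.996 + +146.702)/2 = -7.147° is on the wrong side of the globe.)

+172.853°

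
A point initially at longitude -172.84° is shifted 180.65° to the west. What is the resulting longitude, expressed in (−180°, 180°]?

+6.51°

Start at -172.84°; shift −180.65° → -353.49°.
-353.49° lies outside (−180°, 180°]; add 360° → +6.51°.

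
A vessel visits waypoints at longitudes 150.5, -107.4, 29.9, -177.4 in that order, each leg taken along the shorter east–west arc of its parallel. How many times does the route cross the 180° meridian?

2

Leg 1: +150.5° → -107.4°, shortest Δλ = 102.1° (east) — crosses 180°.
Leg 2: -107.4° → +29.9°, shortest Δλ = 137.3° (east) — does not cross 180°.
Leg 3: +29.9° → -177.4°, shortest Δλ = 152.7° (east) — crosses 180°.
Total crossings: 2.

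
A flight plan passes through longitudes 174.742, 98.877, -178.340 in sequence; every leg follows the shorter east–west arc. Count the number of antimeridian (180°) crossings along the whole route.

Leg 1: +174.742° → +98.877°, shortest Δλ = -75.865° (west) — does not cross 180°.
Leg 2: +98.877° → -178.340°, shortest Δλ = 82.783° (east) — crosses 180°.
Total crossings: 1.

1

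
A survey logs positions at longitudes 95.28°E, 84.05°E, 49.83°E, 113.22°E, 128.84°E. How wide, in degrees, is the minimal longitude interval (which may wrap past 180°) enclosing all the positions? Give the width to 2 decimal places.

Sort the longitudes: +49.83°, +84.05°, +95.28°, +113.22°, +128.84°.
Eastward gaps between consecutive values (wrapping around): 34.22°, 11.23°, 17.94°, 15.62°, 280.99°.
Largest gap = 280.99° ⇒ minimal covering band is its complement: 360° − 280.99° = 79.01°.
Band runs from +49.83° eastward to +128.84°.

79.01°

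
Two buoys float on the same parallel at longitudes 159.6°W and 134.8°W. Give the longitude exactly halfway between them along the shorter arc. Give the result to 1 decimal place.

Signed shortest Δλ from -159.6° to -134.8° is +24.8°.
Midpoint longitude = -159.6° + (+24.8°)/2 = -159.6° + 12.4° = -147.2°.

147.2°W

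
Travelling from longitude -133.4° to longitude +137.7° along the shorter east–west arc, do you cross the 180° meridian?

Naïve |137.7 − -133.4| = 271.1° > 180°, so the shorter arc goes the other way round — across 180°.
Signed shortest Δλ = ((137.7 − -133.4 + 180) mod 360) − 180 = -88.9°.
Going west by 88.9° from -133.4° passes through 180° before reaching +137.7°.

Yes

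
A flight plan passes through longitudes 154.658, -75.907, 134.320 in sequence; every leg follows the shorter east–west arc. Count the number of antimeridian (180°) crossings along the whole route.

Leg 1: +154.658° → -75.907°, shortest Δλ = 129.435° (east) — crosses 180°.
Leg 2: -75.907° → +134.320°, shortest Δλ = -149.773° (west) — crosses 180°.
Total crossings: 2.

2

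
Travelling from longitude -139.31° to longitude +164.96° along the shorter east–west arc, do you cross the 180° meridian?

Yes

Naïve |164.96 − -139.31| = 304.27° > 180°, so the shorter arc goes the other way round — across 180°.
Signed shortest Δλ = ((164.96 − -139.31 + 180) mod 360) − 180 = -55.73°.
Going west by 55.73° from -139.31° passes through 180° before reaching +164.96°.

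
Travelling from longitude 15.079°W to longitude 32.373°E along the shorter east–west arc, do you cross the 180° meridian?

No

Signed shortest Δλ = ((32.373 − -15.079 + 180) mod 360) − 180 = 47.452°.
Going east by 47.452° from -15.079° reaches +32.373° without touching 180°.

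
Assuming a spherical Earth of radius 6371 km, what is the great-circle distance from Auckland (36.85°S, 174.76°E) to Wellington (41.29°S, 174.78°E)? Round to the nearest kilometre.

Δλ = 174.78 − 174.76 = 0.02°.
Δφ = -41.29 − -36.85 = -4.44°.
a = sin²(Δφ/2) + cos φ₁ · cos φ₂ · sin²(Δλ/2) = 0.001501.
c = 2·atan2(√a, √(1−a)) = 0.07749 rad → d = 6371·c ≈ 493.71 km.

494 km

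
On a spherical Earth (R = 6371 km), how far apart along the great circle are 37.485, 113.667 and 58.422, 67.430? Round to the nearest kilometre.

4037 km

Δλ = 67.430 − 113.667 = -46.237°.
Δφ = 58.422 − 37.485 = 20.937°.
a = sin²(Δφ/2) + cos φ₁ · cos φ₂ · sin²(Δλ/2) = 0.097072.
c = 2·atan2(√a, √(1−a)) = 0.63368 rad → d = 6371·c ≈ 4037.15 km.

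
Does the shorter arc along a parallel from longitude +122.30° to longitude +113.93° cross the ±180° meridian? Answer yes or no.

Signed shortest Δλ = ((113.93 − 122.30 + 180) mod 360) − 180 = -8.37°.
Going west by 8.37° from +122.30° reaches +113.93° without touching 180°.

No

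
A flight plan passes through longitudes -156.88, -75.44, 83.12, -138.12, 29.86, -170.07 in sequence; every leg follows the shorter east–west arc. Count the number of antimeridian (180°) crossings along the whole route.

Leg 1: -156.88° → -75.44°, shortest Δλ = 81.44° (east) — does not cross 180°.
Leg 2: -75.44° → +83.12°, shortest Δλ = 158.56° (east) — does not cross 180°.
Leg 3: +83.12° → -138.12°, shortest Δλ = 138.76° (east) — crosses 180°.
Leg 4: -138.12° → +29.86°, shortest Δλ = 167.98° (east) — does not cross 180°.
Leg 5: +29.86° → -170.07°, shortest Δλ = 160.07° (east) — crosses 180°.
Total crossings: 2.

2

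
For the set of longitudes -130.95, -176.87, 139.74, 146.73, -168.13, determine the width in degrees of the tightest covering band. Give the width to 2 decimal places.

89.31°

Sort the longitudes: -176.87°, -168.13°, -130.95°, +139.74°, +146.73°.
Eastward gaps between consecutive values (wrapping around): 8.74°, 37.18°, 270.69°, 6.99°, 36.40°.
Largest gap = 270.69° ⇒ minimal covering band is its complement: 360° − 270.69° = 89.31°.
Band runs from +139.74° eastward to -130.95°, crossing the antimeridian.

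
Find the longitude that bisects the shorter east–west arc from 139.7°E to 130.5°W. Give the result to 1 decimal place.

Signed shortest Δλ from +139.7° to -130.5° is +89.8°.
Midpoint longitude = +139.7° + (+89.8°)/2 = +139.7° + 44.9° = +184.6°.
Normalise into (−180°, 180°]: -175.4°.
(The naïve average (+139.7 + -130.5)/2 = 4.6° is on the wrong side of the globe.)

175.4°W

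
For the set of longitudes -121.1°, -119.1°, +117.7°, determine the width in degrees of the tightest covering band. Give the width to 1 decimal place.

Sort the longitudes: -121.1°, -119.1°, +117.7°.
Eastward gaps between consecutive values (wrapping around): 2.0°, 236.8°, 121.2°.
Largest gap = 236.8° ⇒ minimal covering band is its complement: 360° − 236.8° = 123.2°.
Band runs from +117.7° eastward to -119.1°, crossing the antimeridian.

123.2°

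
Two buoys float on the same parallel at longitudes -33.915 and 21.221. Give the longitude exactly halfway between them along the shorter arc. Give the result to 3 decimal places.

-6.347°

Signed shortest Δλ from -33.915° to +21.221° is +55.136°.
Midpoint longitude = -33.915° + (+55.136°)/2 = -33.915° + 27.568° = -6.347°.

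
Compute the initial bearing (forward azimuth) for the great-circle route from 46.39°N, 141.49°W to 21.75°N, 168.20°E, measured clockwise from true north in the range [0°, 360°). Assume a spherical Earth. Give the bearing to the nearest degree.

Δλ = 168.20 − -141.49 = 309.69°; wrapped into (−180°, 180°]: -50.31°.
θ = atan2( sin Δλ · cos φ₂ , cos φ₁ · sin φ₂ − sin φ₁ · cos φ₂ · cos Δλ )
  = atan2(-0.71473, -0.17389) = -103.674° → normalised to [0°, 360°): 256.326°.

256°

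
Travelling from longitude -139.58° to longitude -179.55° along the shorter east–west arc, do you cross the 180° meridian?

Signed shortest Δλ = ((-179.55 − -139.58 + 180) mod 360) − 180 = -39.97°.
Going west by 39.97° from -139.58° reaches -179.55° without touching 180°.

No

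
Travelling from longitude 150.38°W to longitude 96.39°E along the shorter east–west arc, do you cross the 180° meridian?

Yes

Naïve |96.39 − -150.38| = 246.77° > 180°, so the shorter arc goes the other way round — across 180°.
Signed shortest Δλ = ((96.39 − -150.38 + 180) mod 360) − 180 = -113.23°.
Going west by 113.23° from -150.38° passes through 180° before reaching +96.39°.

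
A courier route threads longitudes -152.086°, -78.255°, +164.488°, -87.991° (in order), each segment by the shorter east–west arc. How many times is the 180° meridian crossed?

Leg 1: -152.086° → -78.255°, shortest Δλ = 73.831° (east) — does not cross 180°.
Leg 2: -78.255° → +164.488°, shortest Δλ = -117.257° (west) — crosses 180°.
Leg 3: +164.488° → -87.991°, shortest Δλ = 107.521° (east) — crosses 180°.
Total crossings: 2.

2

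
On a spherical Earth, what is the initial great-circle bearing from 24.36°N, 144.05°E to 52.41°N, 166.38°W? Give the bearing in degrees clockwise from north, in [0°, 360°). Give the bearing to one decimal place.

39.7°

Δλ = -166.38 − 144.05 = -310.43°; wrapped into (−180°, 180°]: 49.57°.
θ = atan2( sin Δλ · cos φ₂ , cos φ₁ · sin φ₂ − sin φ₁ · cos φ₂ · cos Δλ )
  = atan2(0.46434, 0.55868) = 39.731° → normalised to [0°, 360°): 39.731°.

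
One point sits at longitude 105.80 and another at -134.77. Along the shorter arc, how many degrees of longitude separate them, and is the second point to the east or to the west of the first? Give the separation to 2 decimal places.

Raw difference: -134.77 − 105.80 = -240.57°.
Normalise into (−180°, 180°]: -240.57° + 360° = 119.43°.
Positive ⇒ the second point lies to the east; separation 119.43°.

119.43° east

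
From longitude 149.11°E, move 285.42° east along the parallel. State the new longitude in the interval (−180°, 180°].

Start at +149.11°; shift +285.42° → +434.53°.
+434.53° lies outside (−180°, 180°]; subtract 360° → +74.53°.

74.53°E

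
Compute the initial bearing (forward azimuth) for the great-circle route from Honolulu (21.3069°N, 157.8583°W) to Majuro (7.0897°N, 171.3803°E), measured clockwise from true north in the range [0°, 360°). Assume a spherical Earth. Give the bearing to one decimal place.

249.0°

Δλ = 171.3803 − -157.8583 = 329.2386°; wrapped into (−180°, 180°]: -30.7614°.
θ = atan2( sin Δλ · cos φ₂ , cos φ₁ · sin φ₂ − sin φ₁ · cos φ₂ · cos Δλ )
  = atan2(-0.50755, -0.19487) = -111.003° → normalised to [0°, 360°): 248.997°.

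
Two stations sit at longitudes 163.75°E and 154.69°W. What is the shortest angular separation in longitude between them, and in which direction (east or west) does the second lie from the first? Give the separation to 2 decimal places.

Raw difference: -154.69 − 163.75 = -318.44°.
Normalise into (−180°, 180°]: -318.44° + 360° = 41.56°.
Positive ⇒ the second point lies to the east; separation 41.56°.

41.56° east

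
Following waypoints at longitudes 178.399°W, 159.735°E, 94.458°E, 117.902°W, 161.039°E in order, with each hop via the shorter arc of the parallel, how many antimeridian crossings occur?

3

Leg 1: -178.399° → +159.735°, shortest Δλ = -21.866° (west) — crosses 180°.
Leg 2: +159.735° → +94.458°, shortest Δλ = -65.277° (west) — does not cross 180°.
Leg 3: +94.458° → -117.902°, shortest Δλ = 147.64° (east) — crosses 180°.
Leg 4: -117.902° → +161.039°, shortest Δλ = -81.059° (west) — crosses 180°.
Total crossings: 3.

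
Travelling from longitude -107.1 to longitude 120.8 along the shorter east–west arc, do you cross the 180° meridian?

Naïve |120.8 − -107.1| = 227.9° > 180°, so the shorter arc goes the other way round — across 180°.
Signed shortest Δλ = ((120.8 − -107.1 + 180) mod 360) − 180 = -132.1°.
Going west by 132.1° from -107.1° passes through 180° before reaching +120.8°.

Yes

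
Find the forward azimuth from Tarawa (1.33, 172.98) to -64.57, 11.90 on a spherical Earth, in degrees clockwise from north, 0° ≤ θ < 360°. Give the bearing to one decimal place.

Δλ = 11.90 − 172.98 = -161.08°.
θ = atan2( sin Δλ · cos φ₂ , cos φ₁ · sin φ₂ − sin φ₁ · cos φ₂ · cos Δλ )
  = atan2(-0.13923, -0.89344) = -171.142° → normalised to [0°, 360°): 188.858°.

188.9°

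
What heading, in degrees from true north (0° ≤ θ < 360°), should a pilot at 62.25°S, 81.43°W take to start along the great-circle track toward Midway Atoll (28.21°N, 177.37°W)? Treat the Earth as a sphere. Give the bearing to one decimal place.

Δλ = -177.37 − -81.43 = -95.94°.
θ = atan2( sin Δλ · cos φ₂ , cos φ₁ · sin φ₂ − sin φ₁ · cos φ₂ · cos Δλ )
  = atan2(-0.87649, 0.13939) = -80.964° → normalised to [0°, 360°): 279.036°.

279.0°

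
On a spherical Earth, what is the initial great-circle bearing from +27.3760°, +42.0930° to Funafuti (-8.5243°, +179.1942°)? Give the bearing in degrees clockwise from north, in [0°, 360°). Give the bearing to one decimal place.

73.3°

Δλ = 179.1942 − 42.0930 = 137.1012°.
θ = atan2( sin Δλ · cos φ₂ , cos φ₁ · sin φ₂ − sin φ₁ · cos φ₂ · cos Δλ )
  = atan2(0.67319, 0.20150) = 73.336° → normalised to [0°, 360°): 73.336°.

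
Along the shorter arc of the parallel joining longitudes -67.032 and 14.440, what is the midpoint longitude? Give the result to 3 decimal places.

Signed shortest Δλ from -67.032° to +14.440° is +81.472°.
Midpoint longitude = -67.032° + (+81.472°)/2 = -67.032° + 40.736° = -26.296°.

-26.296°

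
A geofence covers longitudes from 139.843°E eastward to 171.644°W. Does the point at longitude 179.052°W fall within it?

Yes

Band width going east from +139.843° to -171.644°: ((-171.644 − 139.843) mod 360) = 48.513°.
Offset of -179.052° east of the west edge: ((-179.052 − 139.843) mod 360) = 41.105°.
41.105° ≤ 48.513° ⇒ inside.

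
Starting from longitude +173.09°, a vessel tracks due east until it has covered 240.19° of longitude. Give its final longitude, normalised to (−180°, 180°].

+53.28°

Start at +173.09°; shift +240.19° → +413.28°.
+413.28° lies outside (−180°, 180°]; subtract 360° → +53.28°.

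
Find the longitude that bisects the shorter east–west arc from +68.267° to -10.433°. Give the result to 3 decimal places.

Signed shortest Δλ from +68.267° to -10.433° is -78.700°.
Midpoint longitude = +68.267° + (-78.700°)/2 = +68.267° − 39.350° = +28.917°.

+28.917°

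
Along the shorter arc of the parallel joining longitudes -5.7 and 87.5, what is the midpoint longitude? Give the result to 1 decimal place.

+40.9°

Signed shortest Δλ from -5.7° to +87.5° is +93.2°.
Midpoint longitude = -5.7° + (+93.2°)/2 = -5.7° + 46.6° = +40.9°.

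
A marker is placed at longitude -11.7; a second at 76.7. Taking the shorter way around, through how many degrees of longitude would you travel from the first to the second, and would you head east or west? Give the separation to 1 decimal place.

Raw difference: 76.7 − -11.7 = 88.4°.
Normalise into (−180°, 180°]: 88.4° stays 88.4°.
Positive ⇒ the second point lies to the east; separation 88.4°.

88.4° east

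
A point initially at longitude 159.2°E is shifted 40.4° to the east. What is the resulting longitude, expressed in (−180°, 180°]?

160.4°W

Start at +159.2°; shift +40.4° → +199.6°.
+199.6° lies outside (−180°, 180°]; subtract 360° → -160.4°.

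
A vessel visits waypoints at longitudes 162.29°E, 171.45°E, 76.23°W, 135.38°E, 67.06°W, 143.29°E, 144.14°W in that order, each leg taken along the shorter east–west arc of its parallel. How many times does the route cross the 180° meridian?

Leg 1: +162.29° → +171.45°, shortest Δλ = 9.16° (east) — does not cross 180°.
Leg 2: +171.45° → -76.23°, shortest Δλ = 112.32° (east) — crosses 180°.
Leg 3: -76.23° → +135.38°, shortest Δλ = -148.39° (west) — crosses 180°.
Leg 4: +135.38° → -67.06°, shortest Δλ = 157.56° (east) — crosses 180°.
Leg 5: -67.06° → +143.29°, shortest Δλ = -149.65° (west) — crosses 180°.
Leg 6: +143.29° → -144.14°, shortest Δλ = 72.57° (east) — crosses 180°.
Total crossings: 5.

5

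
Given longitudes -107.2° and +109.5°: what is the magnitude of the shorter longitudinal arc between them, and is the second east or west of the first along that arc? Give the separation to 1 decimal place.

143.3° west

Raw difference: 109.5 − -107.2 = 216.7°.
Normalise into (−180°, 180°]: 216.7° − 360° = -143.3°.
Negative ⇒ the second point lies to the west; separation 143.3°.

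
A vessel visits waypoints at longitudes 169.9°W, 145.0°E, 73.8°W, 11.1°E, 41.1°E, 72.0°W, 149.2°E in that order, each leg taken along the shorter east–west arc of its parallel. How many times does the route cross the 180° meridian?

3

Leg 1: -169.9° → +145.0°, shortest Δλ = -45.1° (west) — crosses 180°.
Leg 2: +145.0° → -73.8°, shortest Δλ = 141.2° (east) — crosses 180°.
Leg 3: -73.8° → +11.1°, shortest Δλ = 84.9° (east) — does not cross 180°.
Leg 4: +11.1° → +41.1°, shortest Δλ = 30.0° (east) — does not cross 180°.
Leg 5: +41.1° → -72.0°, shortest Δλ = -113.1° (west) — does not cross 180°.
Leg 6: -72.0° → +149.2°, shortest Δλ = -138.8° (west) — crosses 180°.
Total crossings: 3.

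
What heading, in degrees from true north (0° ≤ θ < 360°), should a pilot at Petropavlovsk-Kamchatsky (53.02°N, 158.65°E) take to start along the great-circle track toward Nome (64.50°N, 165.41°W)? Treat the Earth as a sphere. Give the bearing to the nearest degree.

Δλ = -165.41 − 158.65 = -324.06°; wrapped into (−180°, 180°]: 35.94°.
θ = atan2( sin Δλ · cos φ₂ , cos φ₁ · sin φ₂ − sin φ₁ · cos φ₂ · cos Δλ )
  = atan2(0.25268, 0.26450) = 43.692° → normalised to [0°, 360°): 43.692°.

44°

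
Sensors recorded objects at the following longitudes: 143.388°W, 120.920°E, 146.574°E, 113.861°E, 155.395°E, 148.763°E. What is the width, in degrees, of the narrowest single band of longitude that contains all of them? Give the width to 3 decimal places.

102.751°

Sort the longitudes: -143.388°, +113.861°, +120.920°, +146.574°, +148.763°, +155.395°.
Eastward gaps between consecutive values (wrapping around): 257.249°, 7.059°, 25.654°, 2.189°, 6.632°, 61.217°.
Largest gap = 257.249° ⇒ minimal covering band is its complement: 360° − 257.249° = 102.751°.
Band runs from +113.861° eastward to -143.388°, crossing the antimeridian.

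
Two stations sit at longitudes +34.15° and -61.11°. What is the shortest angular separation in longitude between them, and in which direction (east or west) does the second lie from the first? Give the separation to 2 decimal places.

95.26° west

Raw difference: -61.11 − 34.15 = -95.26°.
Normalise into (−180°, 180°]: -95.26° stays -95.26°.
Negative ⇒ the second point lies to the west; separation 95.26°.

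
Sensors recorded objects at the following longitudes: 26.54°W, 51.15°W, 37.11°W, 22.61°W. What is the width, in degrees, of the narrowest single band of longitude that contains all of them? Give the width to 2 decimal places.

28.54°

Sort the longitudes: -51.15°, -37.11°, -26.54°, -22.61°.
Eastward gaps between consecutive values (wrapping around): 14.04°, 10.57°, 3.93°, 331.46°.
Largest gap = 331.46° ⇒ minimal covering band is its complement: 360° − 331.46° = 28.54°.
Band runs from -51.15° eastward to -22.61°.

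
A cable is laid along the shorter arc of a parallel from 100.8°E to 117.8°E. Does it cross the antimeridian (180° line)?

No

Signed shortest Δλ = ((117.8 − 100.8 + 180) mod 360) − 180 = 17.0°.
Going east by 17.0° from +100.8° reaches +117.8° without touching 180°.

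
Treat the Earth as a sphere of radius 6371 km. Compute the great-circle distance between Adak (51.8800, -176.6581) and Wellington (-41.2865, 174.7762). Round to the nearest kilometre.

Δλ = 174.7762 − -176.6581 = 351.4343°; wrapped into (−180°, 180°]: -8.5657°.
Δφ = -41.2865 − 51.8800 = -93.1665°.
a = sin²(Δφ/2) + cos φ₁ · cos φ₂ · sin²(Δλ/2) = 0.530206.
c = 2·atan2(√a, √(1−a)) = 1.63124 rad → d = 6371·c ≈ 10392.66 km.

10393 km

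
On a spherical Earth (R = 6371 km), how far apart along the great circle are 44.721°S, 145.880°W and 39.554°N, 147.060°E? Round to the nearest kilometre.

11516 km

Δλ = 147.060 − -145.880 = 292.940°; wrapped into (−180°, 180°]: -67.060°.
Δφ = 39.554 − -44.721 = 84.275°.
a = sin²(Δφ/2) + cos φ₁ · cos φ₂ · sin²(Δλ/2) = 0.617280.
c = 2·atan2(√a, √(1−a)) = 1.80756 rad → d = 6371·c ≈ 11515.97 km.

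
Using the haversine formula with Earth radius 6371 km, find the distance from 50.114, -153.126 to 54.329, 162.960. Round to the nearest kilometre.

2978 km

Δλ = 162.960 − -153.126 = 316.086°; wrapped into (−180°, 180°]: -43.914°.
Δφ = 54.329 − 50.114 = 4.215°.
a = sin²(Δφ/2) + cos φ₁ · cos φ₂ · sin²(Δλ/2) = 0.053633.
c = 2·atan2(√a, √(1−a)) = 0.46742 rad → d = 6371·c ≈ 2977.92 km.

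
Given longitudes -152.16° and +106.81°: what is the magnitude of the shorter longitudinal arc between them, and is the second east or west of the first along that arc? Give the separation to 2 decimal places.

Raw difference: 106.81 − -152.16 = 258.97°.
Normalise into (−180°, 180°]: 258.97° − 360° = -101.03°.
Negative ⇒ the second point lies to the west; separation 101.03°.

101.03° west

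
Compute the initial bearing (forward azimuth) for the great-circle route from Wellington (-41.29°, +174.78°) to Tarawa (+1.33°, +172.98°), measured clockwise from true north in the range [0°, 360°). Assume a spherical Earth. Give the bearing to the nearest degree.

Δλ = 172.98 − 174.78 = -1.80°.
θ = atan2( sin Δλ · cos φ₂ , cos φ₁ · sin φ₂ − sin φ₁ · cos φ₂ · cos Δλ )
  = atan2(-0.03140, 0.67681) = -2.656° → normalised to [0°, 360°): 357.344°.

357°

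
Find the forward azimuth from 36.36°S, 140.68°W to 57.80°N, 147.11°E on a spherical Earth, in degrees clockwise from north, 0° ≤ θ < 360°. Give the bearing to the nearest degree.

Δλ = 147.11 − -140.68 = 287.79°; wrapped into (−180°, 180°]: -72.21°.
θ = atan2( sin Δλ · cos φ₂ , cos φ₁ · sin φ₂ − sin φ₁ · cos φ₂ · cos Δλ )
  = atan2(-0.50740, 0.77797) = -33.113° → normalised to [0°, 360°): 326.887°.

327°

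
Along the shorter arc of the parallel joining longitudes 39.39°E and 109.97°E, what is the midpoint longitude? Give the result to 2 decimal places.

74.68°E

Signed shortest Δλ from +39.39° to +109.97° is +70.58°.
Midpoint longitude = +39.39° + (+70.58°)/2 = +39.39° + 35.29° = +74.68°.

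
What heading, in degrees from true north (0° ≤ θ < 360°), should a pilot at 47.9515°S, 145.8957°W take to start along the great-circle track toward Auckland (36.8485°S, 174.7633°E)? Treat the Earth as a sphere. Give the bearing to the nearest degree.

Δλ = 174.7633 − -145.8957 = 320.6590°; wrapped into (−180°, 180°]: -39.3410°.
θ = atan2( sin Δλ · cos φ₂ , cos φ₁ · sin φ₂ − sin φ₁ · cos φ₂ · cos Δλ )
  = atan2(-0.50729, 0.05791) = -83.487° → normalised to [0°, 360°): 276.513°.

277°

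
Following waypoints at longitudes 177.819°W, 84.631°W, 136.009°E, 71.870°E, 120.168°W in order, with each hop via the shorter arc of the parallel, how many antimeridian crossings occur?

2

Leg 1: -177.819° → -84.631°, shortest Δλ = 93.188° (east) — does not cross 180°.
Leg 2: -84.631° → +136.009°, shortest Δλ = -139.36° (west) — crosses 180°.
Leg 3: +136.009° → +71.870°, shortest Δλ = -64.139° (west) — does not cross 180°.
Leg 4: +71.870° → -120.168°, shortest Δλ = 167.962° (east) — crosses 180°.
Total crossings: 2.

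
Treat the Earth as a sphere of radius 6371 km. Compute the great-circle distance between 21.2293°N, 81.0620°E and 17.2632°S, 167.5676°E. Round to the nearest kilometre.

Δλ = 167.5676 − 81.0620 = 86.5056°.
Δφ = -17.2632 − 21.2293 = -38.4925°.
a = sin²(Δφ/2) + cos φ₁ · cos φ₂ · sin²(Δλ/2) = 0.526601.
c = 2·atan2(√a, √(1−a)) = 1.62402 rad → d = 6371·c ≈ 10346.66 km.

10347 km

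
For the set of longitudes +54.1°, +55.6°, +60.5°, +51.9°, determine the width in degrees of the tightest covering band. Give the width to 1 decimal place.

Sort the longitudes: +51.9°, +54.1°, +55.6°, +60.5°.
Eastward gaps between consecutive values (wrapping around): 2.2°, 1.5°, 4.9°, 351.4°.
Largest gap = 351.4° ⇒ minimal covering band is its complement: 360° − 351.4° = 8.6°.
Band runs from +51.9° eastward to +60.5°.

8.6°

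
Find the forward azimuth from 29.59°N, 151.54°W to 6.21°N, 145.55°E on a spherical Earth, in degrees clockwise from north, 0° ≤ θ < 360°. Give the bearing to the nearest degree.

Δλ = 145.55 − -151.54 = 297.09°; wrapped into (−180°, 180°]: -62.91°.
θ = atan2( sin Δλ · cos φ₂ , cos φ₁ · sin φ₂ − sin φ₁ · cos φ₂ · cos Δλ )
  = atan2(-0.88507, -0.12948) = -98.323° → normalised to [0°, 360°): 261.677°.

262°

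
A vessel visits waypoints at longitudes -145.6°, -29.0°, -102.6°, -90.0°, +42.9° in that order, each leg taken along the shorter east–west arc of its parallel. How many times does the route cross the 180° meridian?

Leg 1: -145.6° → -29.0°, shortest Δλ = 116.6° (east) — does not cross 180°.
Leg 2: -29.0° → -102.6°, shortest Δλ = -73.6° (west) — does not cross 180°.
Leg 3: -102.6° → -90.0°, shortest Δλ = 12.6° (east) — does not cross 180°.
Leg 4: -90.0° → +42.9°, shortest Δλ = 132.9° (east) — does not cross 180°.
Total crossings: 0.

0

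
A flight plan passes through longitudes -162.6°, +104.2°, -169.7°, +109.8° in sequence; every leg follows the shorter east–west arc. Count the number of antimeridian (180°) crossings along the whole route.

3

Leg 1: -162.6° → +104.2°, shortest Δλ = -93.2° (west) — crosses 180°.
Leg 2: +104.2° → -169.7°, shortest Δλ = 86.1° (east) — crosses 180°.
Leg 3: -169.7° → +109.8°, shortest Δλ = -80.5° (west) — crosses 180°.
Total crossings: 3.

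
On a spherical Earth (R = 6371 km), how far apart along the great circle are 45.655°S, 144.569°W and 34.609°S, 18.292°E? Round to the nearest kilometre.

Δλ = 18.292 − -144.569 = 162.861°.
Δφ = -34.609 − -45.655 = 11.046°.
a = sin²(Δφ/2) + cos φ₁ · cos φ₂ · sin²(Δλ/2) = 0.571781.
c = 2·atan2(√a, √(1−a)) = 1.71486 rad → d = 6371·c ≈ 10925.35 km.

10925 km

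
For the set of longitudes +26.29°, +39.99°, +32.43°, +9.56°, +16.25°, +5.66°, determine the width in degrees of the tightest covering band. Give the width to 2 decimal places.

34.33°

Sort the longitudes: +5.66°, +9.56°, +16.25°, +26.29°, +32.43°, +39.99°.
Eastward gaps between consecutive values (wrapping around): 3.90°, 6.69°, 10.04°, 6.14°, 7.56°, 325.67°.
Largest gap = 325.67° ⇒ minimal covering band is its complement: 360° − 325.67° = 34.33°.
Band runs from +5.66° eastward to +39.99°.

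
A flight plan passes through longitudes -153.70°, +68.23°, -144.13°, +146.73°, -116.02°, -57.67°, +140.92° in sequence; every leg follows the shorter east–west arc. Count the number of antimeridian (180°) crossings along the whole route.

5

Leg 1: -153.70° → +68.23°, shortest Δλ = -138.07° (west) — crosses 180°.
Leg 2: +68.23° → -144.13°, shortest Δλ = 147.64° (east) — crosses 180°.
Leg 3: -144.13° → +146.73°, shortest Δλ = -69.14° (west) — crosses 180°.
Leg 4: +146.73° → -116.02°, shortest Δλ = 97.25° (east) — crosses 180°.
Leg 5: -116.02° → -57.67°, shortest Δλ = 58.35° (east) — does not cross 180°.
Leg 6: -57.67° → +140.92°, shortest Δλ = -161.41° (west) — crosses 180°.
Total crossings: 5.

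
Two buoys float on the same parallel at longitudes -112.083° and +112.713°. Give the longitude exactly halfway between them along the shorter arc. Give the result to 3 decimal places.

Signed shortest Δλ from -112.083° to +112.713° is -135.204°.
Midpoint longitude = -112.083° + (-135.204°)/2 = -112.083° − 67.602° = -179.685°.
(The naïve average (-112.083 + +112.713)/2 = 0.315° is on the wrong side of the globe.)

-179.685°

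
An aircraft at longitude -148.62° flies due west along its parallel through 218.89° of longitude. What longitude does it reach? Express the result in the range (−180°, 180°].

-7.51°

Start at -148.62°; shift −218.89° → -367.51°.
-367.51° lies outside (−180°, 180°]; add 360° → -7.51°.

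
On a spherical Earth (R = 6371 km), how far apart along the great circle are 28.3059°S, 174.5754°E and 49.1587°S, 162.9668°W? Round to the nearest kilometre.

Δλ = -162.9668 − 174.5754 = -337.5422°; wrapped into (−180°, 180°]: 22.4578°.
Δφ = -49.1587 − -28.3059 = -20.8528°.
a = sin²(Δφ/2) + cos φ₁ · cos φ₂ · sin²(Δλ/2) = 0.054584.
c = 2·atan2(√a, √(1−a)) = 0.47162 rad → d = 6371·c ≈ 3004.71 km.

3005 km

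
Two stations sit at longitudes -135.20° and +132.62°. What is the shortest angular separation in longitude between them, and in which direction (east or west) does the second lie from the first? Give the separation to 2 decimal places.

Raw difference: 132.62 − -135.20 = 267.82°.
Normalise into (−180°, 180°]: 267.82° − 360° = -92.18°.
Negative ⇒ the second point lies to the west; separation 92.18°.

92.18° west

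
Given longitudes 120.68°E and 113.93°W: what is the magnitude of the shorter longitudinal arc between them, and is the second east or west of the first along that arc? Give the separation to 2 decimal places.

Raw difference: -113.93 − 120.68 = -234.61°.
Normalise into (−180°, 180°]: -234.61° + 360° = 125.39°.
Positive ⇒ the second point lies to the east; separation 125.39°.

125.39° east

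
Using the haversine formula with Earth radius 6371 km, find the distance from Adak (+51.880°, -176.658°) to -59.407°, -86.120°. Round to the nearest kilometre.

Δλ = -86.120 − -176.658 = 90.538°.
Δφ = -59.407 − 51.880 = -111.287°.
a = sin²(Δφ/2) + cos φ₁ · cos φ₂ · sin²(Δλ/2) = 0.840081.
c = 2·atan2(√a, √(1−a)) = 2.31878 rad → d = 6371·c ≈ 14772.94 km.

14773 km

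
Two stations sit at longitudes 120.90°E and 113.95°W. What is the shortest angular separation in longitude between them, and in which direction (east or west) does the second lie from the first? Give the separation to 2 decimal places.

Raw difference: -113.95 − 120.90 = -234.85°.
Normalise into (−180°, 180°]: -234.85° + 360° = 125.15°.
Positive ⇒ the second point lies to the east; separation 125.15°.

125.15° east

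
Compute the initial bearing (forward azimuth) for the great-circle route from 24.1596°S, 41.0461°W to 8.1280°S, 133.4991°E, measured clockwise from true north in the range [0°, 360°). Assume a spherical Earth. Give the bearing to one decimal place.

Δλ = 133.4991 − -41.0461 = 174.5452°.
θ = atan2( sin Δλ · cos φ₂ , cos φ₁ · sin φ₂ − sin φ₁ · cos φ₂ · cos Δλ )
  = atan2(0.09411, -0.53233) = 169.975° → normalised to [0°, 360°): 169.975°.

170.0°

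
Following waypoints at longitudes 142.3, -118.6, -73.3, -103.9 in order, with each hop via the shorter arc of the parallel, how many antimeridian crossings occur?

1

Leg 1: +142.3° → -118.6°, shortest Δλ = 99.1° (east) — crosses 180°.
Leg 2: -118.6° → -73.3°, shortest Δλ = 45.3° (east) — does not cross 180°.
Leg 3: -73.3° → -103.9°, shortest Δλ = -30.6° (west) — does not cross 180°.
Total crossings: 1.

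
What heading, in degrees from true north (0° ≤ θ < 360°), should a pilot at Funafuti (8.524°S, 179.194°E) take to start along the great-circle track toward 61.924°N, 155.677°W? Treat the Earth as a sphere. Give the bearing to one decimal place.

Δλ = -155.677 − 179.194 = -334.871°; wrapped into (−180°, 180°]: 25.129°.
θ = atan2( sin Δλ · cos φ₂ , cos φ₁ · sin φ₂ − sin φ₁ · cos φ₂ · cos Δλ )
  = atan2(0.19986, 0.93574) = 12.057° → normalised to [0°, 360°): 12.057°.

12.1°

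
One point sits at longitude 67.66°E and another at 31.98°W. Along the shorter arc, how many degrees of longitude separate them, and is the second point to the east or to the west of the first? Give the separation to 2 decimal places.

99.64° west

Raw difference: -31.98 − 67.66 = -99.64°.
Normalise into (−180°, 180°]: -99.64° stays -99.64°.
Negative ⇒ the second point lies to the west; separation 99.64°.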